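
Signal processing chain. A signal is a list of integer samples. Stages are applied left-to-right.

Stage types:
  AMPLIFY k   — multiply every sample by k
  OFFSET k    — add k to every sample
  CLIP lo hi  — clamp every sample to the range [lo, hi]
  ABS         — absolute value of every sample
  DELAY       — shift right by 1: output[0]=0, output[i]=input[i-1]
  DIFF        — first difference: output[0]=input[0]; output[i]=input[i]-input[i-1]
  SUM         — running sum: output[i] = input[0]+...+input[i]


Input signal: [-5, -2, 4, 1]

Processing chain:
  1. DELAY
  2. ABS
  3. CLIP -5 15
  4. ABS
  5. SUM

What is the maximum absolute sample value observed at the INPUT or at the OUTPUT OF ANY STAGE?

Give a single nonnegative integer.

Input: [-5, -2, 4, 1] (max |s|=5)
Stage 1 (DELAY): [0, -5, -2, 4] = [0, -5, -2, 4] -> [0, -5, -2, 4] (max |s|=5)
Stage 2 (ABS): |0|=0, |-5|=5, |-2|=2, |4|=4 -> [0, 5, 2, 4] (max |s|=5)
Stage 3 (CLIP -5 15): clip(0,-5,15)=0, clip(5,-5,15)=5, clip(2,-5,15)=2, clip(4,-5,15)=4 -> [0, 5, 2, 4] (max |s|=5)
Stage 4 (ABS): |0|=0, |5|=5, |2|=2, |4|=4 -> [0, 5, 2, 4] (max |s|=5)
Stage 5 (SUM): sum[0..0]=0, sum[0..1]=5, sum[0..2]=7, sum[0..3]=11 -> [0, 5, 7, 11] (max |s|=11)
Overall max amplitude: 11

Answer: 11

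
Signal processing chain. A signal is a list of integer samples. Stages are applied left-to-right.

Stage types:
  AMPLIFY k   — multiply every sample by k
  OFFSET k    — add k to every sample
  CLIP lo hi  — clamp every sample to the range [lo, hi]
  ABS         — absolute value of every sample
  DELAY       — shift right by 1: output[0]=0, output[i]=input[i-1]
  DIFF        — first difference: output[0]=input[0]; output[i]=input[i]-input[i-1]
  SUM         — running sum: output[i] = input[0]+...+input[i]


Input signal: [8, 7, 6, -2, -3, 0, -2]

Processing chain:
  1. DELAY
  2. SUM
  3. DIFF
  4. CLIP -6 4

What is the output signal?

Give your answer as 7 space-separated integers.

Input: [8, 7, 6, -2, -3, 0, -2]
Stage 1 (DELAY): [0, 8, 7, 6, -2, -3, 0] = [0, 8, 7, 6, -2, -3, 0] -> [0, 8, 7, 6, -2, -3, 0]
Stage 2 (SUM): sum[0..0]=0, sum[0..1]=8, sum[0..2]=15, sum[0..3]=21, sum[0..4]=19, sum[0..5]=16, sum[0..6]=16 -> [0, 8, 15, 21, 19, 16, 16]
Stage 3 (DIFF): s[0]=0, 8-0=8, 15-8=7, 21-15=6, 19-21=-2, 16-19=-3, 16-16=0 -> [0, 8, 7, 6, -2, -3, 0]
Stage 4 (CLIP -6 4): clip(0,-6,4)=0, clip(8,-6,4)=4, clip(7,-6,4)=4, clip(6,-6,4)=4, clip(-2,-6,4)=-2, clip(-3,-6,4)=-3, clip(0,-6,4)=0 -> [0, 4, 4, 4, -2, -3, 0]

Answer: 0 4 4 4 -2 -3 0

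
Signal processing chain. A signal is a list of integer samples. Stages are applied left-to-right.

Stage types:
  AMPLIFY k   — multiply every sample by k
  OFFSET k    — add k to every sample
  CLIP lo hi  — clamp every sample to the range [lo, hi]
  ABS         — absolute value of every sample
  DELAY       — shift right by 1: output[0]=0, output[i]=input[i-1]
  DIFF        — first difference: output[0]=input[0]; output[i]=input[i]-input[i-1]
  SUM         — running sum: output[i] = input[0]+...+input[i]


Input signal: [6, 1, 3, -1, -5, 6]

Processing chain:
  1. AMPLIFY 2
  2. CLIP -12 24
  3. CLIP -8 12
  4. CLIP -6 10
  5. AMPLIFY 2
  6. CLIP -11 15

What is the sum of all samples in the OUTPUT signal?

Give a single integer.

Input: [6, 1, 3, -1, -5, 6]
Stage 1 (AMPLIFY 2): 6*2=12, 1*2=2, 3*2=6, -1*2=-2, -5*2=-10, 6*2=12 -> [12, 2, 6, -2, -10, 12]
Stage 2 (CLIP -12 24): clip(12,-12,24)=12, clip(2,-12,24)=2, clip(6,-12,24)=6, clip(-2,-12,24)=-2, clip(-10,-12,24)=-10, clip(12,-12,24)=12 -> [12, 2, 6, -2, -10, 12]
Stage 3 (CLIP -8 12): clip(12,-8,12)=12, clip(2,-8,12)=2, clip(6,-8,12)=6, clip(-2,-8,12)=-2, clip(-10,-8,12)=-8, clip(12,-8,12)=12 -> [12, 2, 6, -2, -8, 12]
Stage 4 (CLIP -6 10): clip(12,-6,10)=10, clip(2,-6,10)=2, clip(6,-6,10)=6, clip(-2,-6,10)=-2, clip(-8,-6,10)=-6, clip(12,-6,10)=10 -> [10, 2, 6, -2, -6, 10]
Stage 5 (AMPLIFY 2): 10*2=20, 2*2=4, 6*2=12, -2*2=-4, -6*2=-12, 10*2=20 -> [20, 4, 12, -4, -12, 20]
Stage 6 (CLIP -11 15): clip(20,-11,15)=15, clip(4,-11,15)=4, clip(12,-11,15)=12, clip(-4,-11,15)=-4, clip(-12,-11,15)=-11, clip(20,-11,15)=15 -> [15, 4, 12, -4, -11, 15]
Output sum: 31

Answer: 31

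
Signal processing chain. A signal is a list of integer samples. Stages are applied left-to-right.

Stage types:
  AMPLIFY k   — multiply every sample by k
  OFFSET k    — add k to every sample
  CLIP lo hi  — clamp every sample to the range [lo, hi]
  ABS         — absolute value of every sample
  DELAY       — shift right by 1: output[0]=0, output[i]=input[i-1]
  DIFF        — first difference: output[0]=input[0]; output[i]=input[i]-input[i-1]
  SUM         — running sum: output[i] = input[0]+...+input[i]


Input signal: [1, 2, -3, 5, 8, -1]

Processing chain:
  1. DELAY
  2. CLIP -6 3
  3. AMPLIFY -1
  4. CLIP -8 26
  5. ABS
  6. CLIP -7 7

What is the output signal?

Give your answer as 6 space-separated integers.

Answer: 0 1 2 3 3 3

Derivation:
Input: [1, 2, -3, 5, 8, -1]
Stage 1 (DELAY): [0, 1, 2, -3, 5, 8] = [0, 1, 2, -3, 5, 8] -> [0, 1, 2, -3, 5, 8]
Stage 2 (CLIP -6 3): clip(0,-6,3)=0, clip(1,-6,3)=1, clip(2,-6,3)=2, clip(-3,-6,3)=-3, clip(5,-6,3)=3, clip(8,-6,3)=3 -> [0, 1, 2, -3, 3, 3]
Stage 3 (AMPLIFY -1): 0*-1=0, 1*-1=-1, 2*-1=-2, -3*-1=3, 3*-1=-3, 3*-1=-3 -> [0, -1, -2, 3, -3, -3]
Stage 4 (CLIP -8 26): clip(0,-8,26)=0, clip(-1,-8,26)=-1, clip(-2,-8,26)=-2, clip(3,-8,26)=3, clip(-3,-8,26)=-3, clip(-3,-8,26)=-3 -> [0, -1, -2, 3, -3, -3]
Stage 5 (ABS): |0|=0, |-1|=1, |-2|=2, |3|=3, |-3|=3, |-3|=3 -> [0, 1, 2, 3, 3, 3]
Stage 6 (CLIP -7 7): clip(0,-7,7)=0, clip(1,-7,7)=1, clip(2,-7,7)=2, clip(3,-7,7)=3, clip(3,-7,7)=3, clip(3,-7,7)=3 -> [0, 1, 2, 3, 3, 3]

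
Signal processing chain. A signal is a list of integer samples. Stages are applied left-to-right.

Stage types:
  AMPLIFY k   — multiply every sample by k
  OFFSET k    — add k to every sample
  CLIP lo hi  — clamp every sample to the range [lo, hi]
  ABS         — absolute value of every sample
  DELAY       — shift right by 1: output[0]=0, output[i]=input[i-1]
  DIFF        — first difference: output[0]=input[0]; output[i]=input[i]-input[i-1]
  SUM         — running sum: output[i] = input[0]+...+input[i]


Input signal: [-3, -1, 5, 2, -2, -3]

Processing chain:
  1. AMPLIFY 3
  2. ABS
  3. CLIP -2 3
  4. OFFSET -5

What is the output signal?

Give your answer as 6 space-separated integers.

Answer: -2 -2 -2 -2 -2 -2

Derivation:
Input: [-3, -1, 5, 2, -2, -3]
Stage 1 (AMPLIFY 3): -3*3=-9, -1*3=-3, 5*3=15, 2*3=6, -2*3=-6, -3*3=-9 -> [-9, -3, 15, 6, -6, -9]
Stage 2 (ABS): |-9|=9, |-3|=3, |15|=15, |6|=6, |-6|=6, |-9|=9 -> [9, 3, 15, 6, 6, 9]
Stage 3 (CLIP -2 3): clip(9,-2,3)=3, clip(3,-2,3)=3, clip(15,-2,3)=3, clip(6,-2,3)=3, clip(6,-2,3)=3, clip(9,-2,3)=3 -> [3, 3, 3, 3, 3, 3]
Stage 4 (OFFSET -5): 3+-5=-2, 3+-5=-2, 3+-5=-2, 3+-5=-2, 3+-5=-2, 3+-5=-2 -> [-2, -2, -2, -2, -2, -2]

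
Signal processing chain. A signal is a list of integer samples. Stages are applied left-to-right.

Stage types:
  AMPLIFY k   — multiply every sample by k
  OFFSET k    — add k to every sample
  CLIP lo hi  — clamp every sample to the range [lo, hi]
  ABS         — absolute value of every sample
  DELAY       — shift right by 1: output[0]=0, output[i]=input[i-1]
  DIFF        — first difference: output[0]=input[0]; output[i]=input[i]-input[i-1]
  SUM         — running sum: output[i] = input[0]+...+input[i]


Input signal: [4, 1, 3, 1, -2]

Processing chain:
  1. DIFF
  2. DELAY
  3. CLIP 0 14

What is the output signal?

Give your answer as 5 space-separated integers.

Answer: 0 4 0 2 0

Derivation:
Input: [4, 1, 3, 1, -2]
Stage 1 (DIFF): s[0]=4, 1-4=-3, 3-1=2, 1-3=-2, -2-1=-3 -> [4, -3, 2, -2, -3]
Stage 2 (DELAY): [0, 4, -3, 2, -2] = [0, 4, -3, 2, -2] -> [0, 4, -3, 2, -2]
Stage 3 (CLIP 0 14): clip(0,0,14)=0, clip(4,0,14)=4, clip(-3,0,14)=0, clip(2,0,14)=2, clip(-2,0,14)=0 -> [0, 4, 0, 2, 0]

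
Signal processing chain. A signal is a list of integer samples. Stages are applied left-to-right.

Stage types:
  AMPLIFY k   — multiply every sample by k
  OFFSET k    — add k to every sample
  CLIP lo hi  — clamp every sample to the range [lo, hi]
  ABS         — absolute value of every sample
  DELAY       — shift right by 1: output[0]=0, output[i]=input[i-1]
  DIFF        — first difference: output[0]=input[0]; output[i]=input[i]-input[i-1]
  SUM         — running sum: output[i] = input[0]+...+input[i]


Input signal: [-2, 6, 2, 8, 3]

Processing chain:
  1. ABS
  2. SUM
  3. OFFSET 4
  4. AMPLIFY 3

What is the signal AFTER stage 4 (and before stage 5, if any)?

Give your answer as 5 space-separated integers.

Answer: 18 36 42 66 75

Derivation:
Input: [-2, 6, 2, 8, 3]
Stage 1 (ABS): |-2|=2, |6|=6, |2|=2, |8|=8, |3|=3 -> [2, 6, 2, 8, 3]
Stage 2 (SUM): sum[0..0]=2, sum[0..1]=8, sum[0..2]=10, sum[0..3]=18, sum[0..4]=21 -> [2, 8, 10, 18, 21]
Stage 3 (OFFSET 4): 2+4=6, 8+4=12, 10+4=14, 18+4=22, 21+4=25 -> [6, 12, 14, 22, 25]
Stage 4 (AMPLIFY 3): 6*3=18, 12*3=36, 14*3=42, 22*3=66, 25*3=75 -> [18, 36, 42, 66, 75]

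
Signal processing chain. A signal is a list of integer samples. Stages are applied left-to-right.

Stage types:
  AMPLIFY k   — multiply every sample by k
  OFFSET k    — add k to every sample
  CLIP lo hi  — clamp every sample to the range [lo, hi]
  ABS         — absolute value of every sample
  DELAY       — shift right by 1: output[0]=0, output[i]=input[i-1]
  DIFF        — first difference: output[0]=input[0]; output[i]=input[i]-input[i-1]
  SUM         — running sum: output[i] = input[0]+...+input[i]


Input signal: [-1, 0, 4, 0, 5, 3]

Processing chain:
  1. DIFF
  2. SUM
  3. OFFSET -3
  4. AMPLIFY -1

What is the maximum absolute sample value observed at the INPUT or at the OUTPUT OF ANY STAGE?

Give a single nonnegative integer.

Input: [-1, 0, 4, 0, 5, 3] (max |s|=5)
Stage 1 (DIFF): s[0]=-1, 0--1=1, 4-0=4, 0-4=-4, 5-0=5, 3-5=-2 -> [-1, 1, 4, -4, 5, -2] (max |s|=5)
Stage 2 (SUM): sum[0..0]=-1, sum[0..1]=0, sum[0..2]=4, sum[0..3]=0, sum[0..4]=5, sum[0..5]=3 -> [-1, 0, 4, 0, 5, 3] (max |s|=5)
Stage 3 (OFFSET -3): -1+-3=-4, 0+-3=-3, 4+-3=1, 0+-3=-3, 5+-3=2, 3+-3=0 -> [-4, -3, 1, -3, 2, 0] (max |s|=4)
Stage 4 (AMPLIFY -1): -4*-1=4, -3*-1=3, 1*-1=-1, -3*-1=3, 2*-1=-2, 0*-1=0 -> [4, 3, -1, 3, -2, 0] (max |s|=4)
Overall max amplitude: 5

Answer: 5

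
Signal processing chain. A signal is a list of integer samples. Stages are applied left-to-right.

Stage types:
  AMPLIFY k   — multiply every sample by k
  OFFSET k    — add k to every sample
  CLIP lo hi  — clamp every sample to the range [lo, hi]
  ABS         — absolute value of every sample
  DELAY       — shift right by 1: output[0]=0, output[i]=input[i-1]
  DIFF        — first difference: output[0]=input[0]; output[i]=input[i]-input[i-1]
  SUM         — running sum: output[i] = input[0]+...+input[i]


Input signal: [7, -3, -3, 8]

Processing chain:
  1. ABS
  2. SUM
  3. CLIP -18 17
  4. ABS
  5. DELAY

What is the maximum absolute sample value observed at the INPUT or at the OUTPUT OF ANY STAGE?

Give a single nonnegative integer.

Input: [7, -3, -3, 8] (max |s|=8)
Stage 1 (ABS): |7|=7, |-3|=3, |-3|=3, |8|=8 -> [7, 3, 3, 8] (max |s|=8)
Stage 2 (SUM): sum[0..0]=7, sum[0..1]=10, sum[0..2]=13, sum[0..3]=21 -> [7, 10, 13, 21] (max |s|=21)
Stage 3 (CLIP -18 17): clip(7,-18,17)=7, clip(10,-18,17)=10, clip(13,-18,17)=13, clip(21,-18,17)=17 -> [7, 10, 13, 17] (max |s|=17)
Stage 4 (ABS): |7|=7, |10|=10, |13|=13, |17|=17 -> [7, 10, 13, 17] (max |s|=17)
Stage 5 (DELAY): [0, 7, 10, 13] = [0, 7, 10, 13] -> [0, 7, 10, 13] (max |s|=13)
Overall max amplitude: 21

Answer: 21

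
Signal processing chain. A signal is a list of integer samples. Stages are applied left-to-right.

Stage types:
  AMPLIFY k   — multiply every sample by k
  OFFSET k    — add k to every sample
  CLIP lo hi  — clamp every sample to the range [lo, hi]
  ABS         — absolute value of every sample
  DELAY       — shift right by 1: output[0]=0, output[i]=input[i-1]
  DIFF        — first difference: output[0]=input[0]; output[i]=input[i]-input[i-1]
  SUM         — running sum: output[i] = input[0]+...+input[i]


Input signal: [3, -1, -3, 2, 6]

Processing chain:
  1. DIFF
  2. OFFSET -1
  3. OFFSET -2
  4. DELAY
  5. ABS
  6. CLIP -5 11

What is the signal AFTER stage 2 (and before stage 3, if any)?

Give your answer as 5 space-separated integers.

Input: [3, -1, -3, 2, 6]
Stage 1 (DIFF): s[0]=3, -1-3=-4, -3--1=-2, 2--3=5, 6-2=4 -> [3, -4, -2, 5, 4]
Stage 2 (OFFSET -1): 3+-1=2, -4+-1=-5, -2+-1=-3, 5+-1=4, 4+-1=3 -> [2, -5, -3, 4, 3]

Answer: 2 -5 -3 4 3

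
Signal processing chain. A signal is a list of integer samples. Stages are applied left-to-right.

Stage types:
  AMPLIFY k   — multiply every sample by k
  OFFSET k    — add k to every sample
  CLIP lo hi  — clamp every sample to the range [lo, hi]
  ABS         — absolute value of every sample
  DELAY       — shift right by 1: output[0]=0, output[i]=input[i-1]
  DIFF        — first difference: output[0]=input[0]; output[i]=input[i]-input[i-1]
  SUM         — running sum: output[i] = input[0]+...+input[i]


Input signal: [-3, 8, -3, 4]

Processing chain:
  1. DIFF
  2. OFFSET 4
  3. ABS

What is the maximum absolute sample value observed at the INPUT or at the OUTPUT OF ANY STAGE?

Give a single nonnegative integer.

Input: [-3, 8, -3, 4] (max |s|=8)
Stage 1 (DIFF): s[0]=-3, 8--3=11, -3-8=-11, 4--3=7 -> [-3, 11, -11, 7] (max |s|=11)
Stage 2 (OFFSET 4): -3+4=1, 11+4=15, -11+4=-7, 7+4=11 -> [1, 15, -7, 11] (max |s|=15)
Stage 3 (ABS): |1|=1, |15|=15, |-7|=7, |11|=11 -> [1, 15, 7, 11] (max |s|=15)
Overall max amplitude: 15

Answer: 15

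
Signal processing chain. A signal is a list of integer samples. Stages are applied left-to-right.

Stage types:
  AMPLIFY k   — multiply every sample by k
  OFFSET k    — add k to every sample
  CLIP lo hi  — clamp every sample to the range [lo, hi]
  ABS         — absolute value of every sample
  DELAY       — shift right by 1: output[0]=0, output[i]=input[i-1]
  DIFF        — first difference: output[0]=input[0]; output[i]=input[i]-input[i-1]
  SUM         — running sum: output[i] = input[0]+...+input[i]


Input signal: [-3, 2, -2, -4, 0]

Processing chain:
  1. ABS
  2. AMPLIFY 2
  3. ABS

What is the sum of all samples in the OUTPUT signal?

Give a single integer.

Input: [-3, 2, -2, -4, 0]
Stage 1 (ABS): |-3|=3, |2|=2, |-2|=2, |-4|=4, |0|=0 -> [3, 2, 2, 4, 0]
Stage 2 (AMPLIFY 2): 3*2=6, 2*2=4, 2*2=4, 4*2=8, 0*2=0 -> [6, 4, 4, 8, 0]
Stage 3 (ABS): |6|=6, |4|=4, |4|=4, |8|=8, |0|=0 -> [6, 4, 4, 8, 0]
Output sum: 22

Answer: 22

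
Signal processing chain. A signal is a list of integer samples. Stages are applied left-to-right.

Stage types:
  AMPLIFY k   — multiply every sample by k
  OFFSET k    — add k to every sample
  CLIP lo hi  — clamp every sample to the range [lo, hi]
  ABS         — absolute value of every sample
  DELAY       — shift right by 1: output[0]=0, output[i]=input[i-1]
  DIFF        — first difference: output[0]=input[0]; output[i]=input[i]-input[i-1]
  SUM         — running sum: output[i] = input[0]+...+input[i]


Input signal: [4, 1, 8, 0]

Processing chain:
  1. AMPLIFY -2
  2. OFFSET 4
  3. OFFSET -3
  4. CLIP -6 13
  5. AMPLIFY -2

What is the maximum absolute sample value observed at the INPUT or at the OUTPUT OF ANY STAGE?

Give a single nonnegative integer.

Input: [4, 1, 8, 0] (max |s|=8)
Stage 1 (AMPLIFY -2): 4*-2=-8, 1*-2=-2, 8*-2=-16, 0*-2=0 -> [-8, -2, -16, 0] (max |s|=16)
Stage 2 (OFFSET 4): -8+4=-4, -2+4=2, -16+4=-12, 0+4=4 -> [-4, 2, -12, 4] (max |s|=12)
Stage 3 (OFFSET -3): -4+-3=-7, 2+-3=-1, -12+-3=-15, 4+-3=1 -> [-7, -1, -15, 1] (max |s|=15)
Stage 4 (CLIP -6 13): clip(-7,-6,13)=-6, clip(-1,-6,13)=-1, clip(-15,-6,13)=-6, clip(1,-6,13)=1 -> [-6, -1, -6, 1] (max |s|=6)
Stage 5 (AMPLIFY -2): -6*-2=12, -1*-2=2, -6*-2=12, 1*-2=-2 -> [12, 2, 12, -2] (max |s|=12)
Overall max amplitude: 16

Answer: 16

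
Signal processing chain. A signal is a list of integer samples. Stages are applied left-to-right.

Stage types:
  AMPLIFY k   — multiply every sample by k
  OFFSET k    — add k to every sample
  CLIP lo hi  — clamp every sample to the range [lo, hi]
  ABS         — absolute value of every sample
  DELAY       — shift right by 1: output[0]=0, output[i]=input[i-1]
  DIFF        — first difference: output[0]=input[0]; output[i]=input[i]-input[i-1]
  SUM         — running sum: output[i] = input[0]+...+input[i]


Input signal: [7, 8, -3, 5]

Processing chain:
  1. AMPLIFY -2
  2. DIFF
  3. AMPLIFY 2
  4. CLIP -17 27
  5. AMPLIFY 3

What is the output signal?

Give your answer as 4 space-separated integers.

Input: [7, 8, -3, 5]
Stage 1 (AMPLIFY -2): 7*-2=-14, 8*-2=-16, -3*-2=6, 5*-2=-10 -> [-14, -16, 6, -10]
Stage 2 (DIFF): s[0]=-14, -16--14=-2, 6--16=22, -10-6=-16 -> [-14, -2, 22, -16]
Stage 3 (AMPLIFY 2): -14*2=-28, -2*2=-4, 22*2=44, -16*2=-32 -> [-28, -4, 44, -32]
Stage 4 (CLIP -17 27): clip(-28,-17,27)=-17, clip(-4,-17,27)=-4, clip(44,-17,27)=27, clip(-32,-17,27)=-17 -> [-17, -4, 27, -17]
Stage 5 (AMPLIFY 3): -17*3=-51, -4*3=-12, 27*3=81, -17*3=-51 -> [-51, -12, 81, -51]

Answer: -51 -12 81 -51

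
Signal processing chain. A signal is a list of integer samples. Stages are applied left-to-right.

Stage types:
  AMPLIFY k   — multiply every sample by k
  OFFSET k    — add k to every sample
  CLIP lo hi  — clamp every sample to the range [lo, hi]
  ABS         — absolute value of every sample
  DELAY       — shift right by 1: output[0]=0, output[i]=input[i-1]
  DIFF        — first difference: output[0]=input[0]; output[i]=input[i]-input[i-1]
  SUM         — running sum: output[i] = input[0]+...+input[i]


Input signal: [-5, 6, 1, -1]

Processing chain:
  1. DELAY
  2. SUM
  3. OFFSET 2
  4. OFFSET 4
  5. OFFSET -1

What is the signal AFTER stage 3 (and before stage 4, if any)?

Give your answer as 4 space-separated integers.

Input: [-5, 6, 1, -1]
Stage 1 (DELAY): [0, -5, 6, 1] = [0, -5, 6, 1] -> [0, -5, 6, 1]
Stage 2 (SUM): sum[0..0]=0, sum[0..1]=-5, sum[0..2]=1, sum[0..3]=2 -> [0, -5, 1, 2]
Stage 3 (OFFSET 2): 0+2=2, -5+2=-3, 1+2=3, 2+2=4 -> [2, -3, 3, 4]

Answer: 2 -3 3 4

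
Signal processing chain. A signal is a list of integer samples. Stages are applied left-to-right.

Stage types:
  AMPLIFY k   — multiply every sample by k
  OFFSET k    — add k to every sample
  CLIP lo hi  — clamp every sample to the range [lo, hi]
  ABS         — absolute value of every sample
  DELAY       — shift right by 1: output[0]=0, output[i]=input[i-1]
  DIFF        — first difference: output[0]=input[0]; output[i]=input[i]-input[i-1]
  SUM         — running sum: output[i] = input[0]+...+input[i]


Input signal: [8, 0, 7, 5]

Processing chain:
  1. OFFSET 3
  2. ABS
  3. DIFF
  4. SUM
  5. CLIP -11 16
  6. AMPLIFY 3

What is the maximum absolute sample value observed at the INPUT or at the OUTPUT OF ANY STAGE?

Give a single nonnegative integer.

Answer: 33

Derivation:
Input: [8, 0, 7, 5] (max |s|=8)
Stage 1 (OFFSET 3): 8+3=11, 0+3=3, 7+3=10, 5+3=8 -> [11, 3, 10, 8] (max |s|=11)
Stage 2 (ABS): |11|=11, |3|=3, |10|=10, |8|=8 -> [11, 3, 10, 8] (max |s|=11)
Stage 3 (DIFF): s[0]=11, 3-11=-8, 10-3=7, 8-10=-2 -> [11, -8, 7, -2] (max |s|=11)
Stage 4 (SUM): sum[0..0]=11, sum[0..1]=3, sum[0..2]=10, sum[0..3]=8 -> [11, 3, 10, 8] (max |s|=11)
Stage 5 (CLIP -11 16): clip(11,-11,16)=11, clip(3,-11,16)=3, clip(10,-11,16)=10, clip(8,-11,16)=8 -> [11, 3, 10, 8] (max |s|=11)
Stage 6 (AMPLIFY 3): 11*3=33, 3*3=9, 10*3=30, 8*3=24 -> [33, 9, 30, 24] (max |s|=33)
Overall max amplitude: 33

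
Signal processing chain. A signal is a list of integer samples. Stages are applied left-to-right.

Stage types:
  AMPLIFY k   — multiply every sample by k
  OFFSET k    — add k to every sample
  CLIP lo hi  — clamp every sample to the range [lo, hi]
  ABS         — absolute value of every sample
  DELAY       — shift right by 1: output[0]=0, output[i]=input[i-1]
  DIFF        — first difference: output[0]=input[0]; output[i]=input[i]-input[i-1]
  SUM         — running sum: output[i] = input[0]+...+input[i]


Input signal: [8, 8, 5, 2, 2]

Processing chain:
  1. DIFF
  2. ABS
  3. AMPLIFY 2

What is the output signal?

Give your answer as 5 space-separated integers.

Answer: 16 0 6 6 0

Derivation:
Input: [8, 8, 5, 2, 2]
Stage 1 (DIFF): s[0]=8, 8-8=0, 5-8=-3, 2-5=-3, 2-2=0 -> [8, 0, -3, -3, 0]
Stage 2 (ABS): |8|=8, |0|=0, |-3|=3, |-3|=3, |0|=0 -> [8, 0, 3, 3, 0]
Stage 3 (AMPLIFY 2): 8*2=16, 0*2=0, 3*2=6, 3*2=6, 0*2=0 -> [16, 0, 6, 6, 0]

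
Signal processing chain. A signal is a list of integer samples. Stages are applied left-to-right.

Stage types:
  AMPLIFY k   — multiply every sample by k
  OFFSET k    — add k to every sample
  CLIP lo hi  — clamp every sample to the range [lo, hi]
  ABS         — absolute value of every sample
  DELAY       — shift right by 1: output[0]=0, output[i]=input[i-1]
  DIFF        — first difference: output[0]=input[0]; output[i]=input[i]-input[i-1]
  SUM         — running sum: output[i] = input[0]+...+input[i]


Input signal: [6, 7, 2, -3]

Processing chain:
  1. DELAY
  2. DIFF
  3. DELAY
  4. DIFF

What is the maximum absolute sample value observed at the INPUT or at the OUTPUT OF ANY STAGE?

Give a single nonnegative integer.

Answer: 7

Derivation:
Input: [6, 7, 2, -3] (max |s|=7)
Stage 1 (DELAY): [0, 6, 7, 2] = [0, 6, 7, 2] -> [0, 6, 7, 2] (max |s|=7)
Stage 2 (DIFF): s[0]=0, 6-0=6, 7-6=1, 2-7=-5 -> [0, 6, 1, -5] (max |s|=6)
Stage 3 (DELAY): [0, 0, 6, 1] = [0, 0, 6, 1] -> [0, 0, 6, 1] (max |s|=6)
Stage 4 (DIFF): s[0]=0, 0-0=0, 6-0=6, 1-6=-5 -> [0, 0, 6, -5] (max |s|=6)
Overall max amplitude: 7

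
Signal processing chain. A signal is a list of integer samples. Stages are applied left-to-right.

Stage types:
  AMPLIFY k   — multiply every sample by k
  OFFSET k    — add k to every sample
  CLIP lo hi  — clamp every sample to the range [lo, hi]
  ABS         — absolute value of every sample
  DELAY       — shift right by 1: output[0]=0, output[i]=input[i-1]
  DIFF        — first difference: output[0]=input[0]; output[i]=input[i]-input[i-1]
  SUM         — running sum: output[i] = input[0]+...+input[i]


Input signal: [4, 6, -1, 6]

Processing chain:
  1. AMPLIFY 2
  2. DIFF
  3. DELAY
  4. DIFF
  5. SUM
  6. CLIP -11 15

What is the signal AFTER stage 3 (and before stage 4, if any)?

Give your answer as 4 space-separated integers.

Input: [4, 6, -1, 6]
Stage 1 (AMPLIFY 2): 4*2=8, 6*2=12, -1*2=-2, 6*2=12 -> [8, 12, -2, 12]
Stage 2 (DIFF): s[0]=8, 12-8=4, -2-12=-14, 12--2=14 -> [8, 4, -14, 14]
Stage 3 (DELAY): [0, 8, 4, -14] = [0, 8, 4, -14] -> [0, 8, 4, -14]

Answer: 0 8 4 -14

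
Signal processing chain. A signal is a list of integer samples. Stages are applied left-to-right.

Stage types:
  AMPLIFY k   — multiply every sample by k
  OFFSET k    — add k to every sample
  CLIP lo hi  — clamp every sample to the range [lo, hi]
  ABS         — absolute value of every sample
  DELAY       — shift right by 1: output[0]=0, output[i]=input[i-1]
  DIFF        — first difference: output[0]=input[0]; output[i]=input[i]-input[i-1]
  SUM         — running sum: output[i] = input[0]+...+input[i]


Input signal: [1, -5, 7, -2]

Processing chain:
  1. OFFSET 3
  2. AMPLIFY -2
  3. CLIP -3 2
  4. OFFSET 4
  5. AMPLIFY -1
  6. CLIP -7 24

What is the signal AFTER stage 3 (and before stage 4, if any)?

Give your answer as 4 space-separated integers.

Answer: -3 2 -3 -2

Derivation:
Input: [1, -5, 7, -2]
Stage 1 (OFFSET 3): 1+3=4, -5+3=-2, 7+3=10, -2+3=1 -> [4, -2, 10, 1]
Stage 2 (AMPLIFY -2): 4*-2=-8, -2*-2=4, 10*-2=-20, 1*-2=-2 -> [-8, 4, -20, -2]
Stage 3 (CLIP -3 2): clip(-8,-3,2)=-3, clip(4,-3,2)=2, clip(-20,-3,2)=-3, clip(-2,-3,2)=-2 -> [-3, 2, -3, -2]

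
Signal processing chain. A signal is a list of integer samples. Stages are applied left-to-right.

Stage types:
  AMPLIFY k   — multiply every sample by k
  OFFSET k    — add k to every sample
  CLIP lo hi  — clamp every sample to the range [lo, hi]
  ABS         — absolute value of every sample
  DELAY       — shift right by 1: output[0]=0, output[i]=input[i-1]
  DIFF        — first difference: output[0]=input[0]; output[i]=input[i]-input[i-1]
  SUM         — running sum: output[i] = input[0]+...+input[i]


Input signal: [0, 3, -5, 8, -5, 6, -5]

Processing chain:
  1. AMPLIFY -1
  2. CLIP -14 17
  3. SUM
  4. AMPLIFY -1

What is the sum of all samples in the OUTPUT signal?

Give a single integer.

Input: [0, 3, -5, 8, -5, 6, -5]
Stage 1 (AMPLIFY -1): 0*-1=0, 3*-1=-3, -5*-1=5, 8*-1=-8, -5*-1=5, 6*-1=-6, -5*-1=5 -> [0, -3, 5, -8, 5, -6, 5]
Stage 2 (CLIP -14 17): clip(0,-14,17)=0, clip(-3,-14,17)=-3, clip(5,-14,17)=5, clip(-8,-14,17)=-8, clip(5,-14,17)=5, clip(-6,-14,17)=-6, clip(5,-14,17)=5 -> [0, -3, 5, -8, 5, -6, 5]
Stage 3 (SUM): sum[0..0]=0, sum[0..1]=-3, sum[0..2]=2, sum[0..3]=-6, sum[0..4]=-1, sum[0..5]=-7, sum[0..6]=-2 -> [0, -3, 2, -6, -1, -7, -2]
Stage 4 (AMPLIFY -1): 0*-1=0, -3*-1=3, 2*-1=-2, -6*-1=6, -1*-1=1, -7*-1=7, -2*-1=2 -> [0, 3, -2, 6, 1, 7, 2]
Output sum: 17

Answer: 17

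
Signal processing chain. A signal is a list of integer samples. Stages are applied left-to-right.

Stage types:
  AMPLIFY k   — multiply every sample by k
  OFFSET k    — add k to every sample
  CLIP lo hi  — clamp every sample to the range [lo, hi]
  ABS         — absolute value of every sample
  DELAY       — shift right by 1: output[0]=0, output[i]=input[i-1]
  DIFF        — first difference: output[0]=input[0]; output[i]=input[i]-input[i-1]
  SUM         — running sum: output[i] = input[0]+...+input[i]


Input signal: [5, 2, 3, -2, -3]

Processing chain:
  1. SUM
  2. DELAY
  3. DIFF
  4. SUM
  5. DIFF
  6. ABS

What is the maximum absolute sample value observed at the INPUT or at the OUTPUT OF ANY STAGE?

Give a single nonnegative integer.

Input: [5, 2, 3, -2, -3] (max |s|=5)
Stage 1 (SUM): sum[0..0]=5, sum[0..1]=7, sum[0..2]=10, sum[0..3]=8, sum[0..4]=5 -> [5, 7, 10, 8, 5] (max |s|=10)
Stage 2 (DELAY): [0, 5, 7, 10, 8] = [0, 5, 7, 10, 8] -> [0, 5, 7, 10, 8] (max |s|=10)
Stage 3 (DIFF): s[0]=0, 5-0=5, 7-5=2, 10-7=3, 8-10=-2 -> [0, 5, 2, 3, -2] (max |s|=5)
Stage 4 (SUM): sum[0..0]=0, sum[0..1]=5, sum[0..2]=7, sum[0..3]=10, sum[0..4]=8 -> [0, 5, 7, 10, 8] (max |s|=10)
Stage 5 (DIFF): s[0]=0, 5-0=5, 7-5=2, 10-7=3, 8-10=-2 -> [0, 5, 2, 3, -2] (max |s|=5)
Stage 6 (ABS): |0|=0, |5|=5, |2|=2, |3|=3, |-2|=2 -> [0, 5, 2, 3, 2] (max |s|=5)
Overall max amplitude: 10

Answer: 10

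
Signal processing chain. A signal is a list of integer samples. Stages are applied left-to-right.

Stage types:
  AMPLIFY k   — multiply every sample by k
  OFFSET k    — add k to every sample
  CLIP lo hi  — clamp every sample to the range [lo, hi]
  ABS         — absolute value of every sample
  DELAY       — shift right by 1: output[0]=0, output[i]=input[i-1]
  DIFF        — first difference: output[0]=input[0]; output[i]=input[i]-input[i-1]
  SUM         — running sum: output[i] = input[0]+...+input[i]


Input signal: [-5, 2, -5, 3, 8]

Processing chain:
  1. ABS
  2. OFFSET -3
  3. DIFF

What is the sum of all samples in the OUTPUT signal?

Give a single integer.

Input: [-5, 2, -5, 3, 8]
Stage 1 (ABS): |-5|=5, |2|=2, |-5|=5, |3|=3, |8|=8 -> [5, 2, 5, 3, 8]
Stage 2 (OFFSET -3): 5+-3=2, 2+-3=-1, 5+-3=2, 3+-3=0, 8+-3=5 -> [2, -1, 2, 0, 5]
Stage 3 (DIFF): s[0]=2, -1-2=-3, 2--1=3, 0-2=-2, 5-0=5 -> [2, -3, 3, -2, 5]
Output sum: 5

Answer: 5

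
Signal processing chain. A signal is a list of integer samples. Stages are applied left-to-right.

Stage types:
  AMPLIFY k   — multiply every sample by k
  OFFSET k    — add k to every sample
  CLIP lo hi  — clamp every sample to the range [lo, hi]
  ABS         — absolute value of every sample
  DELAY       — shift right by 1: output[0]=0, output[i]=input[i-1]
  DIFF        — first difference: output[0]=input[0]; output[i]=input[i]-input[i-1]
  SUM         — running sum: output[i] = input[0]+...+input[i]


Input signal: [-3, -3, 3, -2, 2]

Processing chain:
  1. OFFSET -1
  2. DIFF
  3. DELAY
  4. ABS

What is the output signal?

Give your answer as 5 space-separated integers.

Input: [-3, -3, 3, -2, 2]
Stage 1 (OFFSET -1): -3+-1=-4, -3+-1=-4, 3+-1=2, -2+-1=-3, 2+-1=1 -> [-4, -4, 2, -3, 1]
Stage 2 (DIFF): s[0]=-4, -4--4=0, 2--4=6, -3-2=-5, 1--3=4 -> [-4, 0, 6, -5, 4]
Stage 3 (DELAY): [0, -4, 0, 6, -5] = [0, -4, 0, 6, -5] -> [0, -4, 0, 6, -5]
Stage 4 (ABS): |0|=0, |-4|=4, |0|=0, |6|=6, |-5|=5 -> [0, 4, 0, 6, 5]

Answer: 0 4 0 6 5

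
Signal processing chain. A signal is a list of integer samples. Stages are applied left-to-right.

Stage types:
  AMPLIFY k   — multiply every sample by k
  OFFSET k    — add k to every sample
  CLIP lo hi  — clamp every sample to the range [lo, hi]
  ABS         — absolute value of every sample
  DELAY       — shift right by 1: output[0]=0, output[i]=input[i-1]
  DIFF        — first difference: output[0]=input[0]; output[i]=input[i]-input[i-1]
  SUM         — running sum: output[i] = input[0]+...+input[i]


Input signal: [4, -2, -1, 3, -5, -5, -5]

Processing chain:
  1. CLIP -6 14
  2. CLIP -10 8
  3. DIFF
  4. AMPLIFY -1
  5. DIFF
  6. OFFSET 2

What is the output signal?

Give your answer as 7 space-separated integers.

Input: [4, -2, -1, 3, -5, -5, -5]
Stage 1 (CLIP -6 14): clip(4,-6,14)=4, clip(-2,-6,14)=-2, clip(-1,-6,14)=-1, clip(3,-6,14)=3, clip(-5,-6,14)=-5, clip(-5,-6,14)=-5, clip(-5,-6,14)=-5 -> [4, -2, -1, 3, -5, -5, -5]
Stage 2 (CLIP -10 8): clip(4,-10,8)=4, clip(-2,-10,8)=-2, clip(-1,-10,8)=-1, clip(3,-10,8)=3, clip(-5,-10,8)=-5, clip(-5,-10,8)=-5, clip(-5,-10,8)=-5 -> [4, -2, -1, 3, -5, -5, -5]
Stage 3 (DIFF): s[0]=4, -2-4=-6, -1--2=1, 3--1=4, -5-3=-8, -5--5=0, -5--5=0 -> [4, -6, 1, 4, -8, 0, 0]
Stage 4 (AMPLIFY -1): 4*-1=-4, -6*-1=6, 1*-1=-1, 4*-1=-4, -8*-1=8, 0*-1=0, 0*-1=0 -> [-4, 6, -1, -4, 8, 0, 0]
Stage 5 (DIFF): s[0]=-4, 6--4=10, -1-6=-7, -4--1=-3, 8--4=12, 0-8=-8, 0-0=0 -> [-4, 10, -7, -3, 12, -8, 0]
Stage 6 (OFFSET 2): -4+2=-2, 10+2=12, -7+2=-5, -3+2=-1, 12+2=14, -8+2=-6, 0+2=2 -> [-2, 12, -5, -1, 14, -6, 2]

Answer: -2 12 -5 -1 14 -6 2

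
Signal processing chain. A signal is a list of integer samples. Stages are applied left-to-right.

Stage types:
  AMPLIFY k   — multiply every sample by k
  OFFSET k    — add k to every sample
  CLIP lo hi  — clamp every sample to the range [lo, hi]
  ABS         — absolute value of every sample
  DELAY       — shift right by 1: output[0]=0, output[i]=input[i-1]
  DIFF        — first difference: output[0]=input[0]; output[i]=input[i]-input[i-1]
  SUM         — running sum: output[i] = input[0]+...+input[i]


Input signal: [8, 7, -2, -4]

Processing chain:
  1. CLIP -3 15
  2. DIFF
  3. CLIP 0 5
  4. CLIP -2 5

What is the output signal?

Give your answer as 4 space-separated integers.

Input: [8, 7, -2, -4]
Stage 1 (CLIP -3 15): clip(8,-3,15)=8, clip(7,-3,15)=7, clip(-2,-3,15)=-2, clip(-4,-3,15)=-3 -> [8, 7, -2, -3]
Stage 2 (DIFF): s[0]=8, 7-8=-1, -2-7=-9, -3--2=-1 -> [8, -1, -9, -1]
Stage 3 (CLIP 0 5): clip(8,0,5)=5, clip(-1,0,5)=0, clip(-9,0,5)=0, clip(-1,0,5)=0 -> [5, 0, 0, 0]
Stage 4 (CLIP -2 5): clip(5,-2,5)=5, clip(0,-2,5)=0, clip(0,-2,5)=0, clip(0,-2,5)=0 -> [5, 0, 0, 0]

Answer: 5 0 0 0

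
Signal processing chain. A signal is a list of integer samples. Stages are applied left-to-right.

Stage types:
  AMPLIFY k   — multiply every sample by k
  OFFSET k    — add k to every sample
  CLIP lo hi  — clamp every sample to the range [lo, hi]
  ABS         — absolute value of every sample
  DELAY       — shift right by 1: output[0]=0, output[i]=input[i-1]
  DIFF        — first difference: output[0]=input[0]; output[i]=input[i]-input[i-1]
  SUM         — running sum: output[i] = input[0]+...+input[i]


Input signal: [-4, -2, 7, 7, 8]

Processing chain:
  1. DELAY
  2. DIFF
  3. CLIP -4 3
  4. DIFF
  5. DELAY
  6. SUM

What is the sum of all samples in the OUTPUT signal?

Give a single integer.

Input: [-4, -2, 7, 7, 8]
Stage 1 (DELAY): [0, -4, -2, 7, 7] = [0, -4, -2, 7, 7] -> [0, -4, -2, 7, 7]
Stage 2 (DIFF): s[0]=0, -4-0=-4, -2--4=2, 7--2=9, 7-7=0 -> [0, -4, 2, 9, 0]
Stage 3 (CLIP -4 3): clip(0,-4,3)=0, clip(-4,-4,3)=-4, clip(2,-4,3)=2, clip(9,-4,3)=3, clip(0,-4,3)=0 -> [0, -4, 2, 3, 0]
Stage 4 (DIFF): s[0]=0, -4-0=-4, 2--4=6, 3-2=1, 0-3=-3 -> [0, -4, 6, 1, -3]
Stage 5 (DELAY): [0, 0, -4, 6, 1] = [0, 0, -4, 6, 1] -> [0, 0, -4, 6, 1]
Stage 6 (SUM): sum[0..0]=0, sum[0..1]=0, sum[0..2]=-4, sum[0..3]=2, sum[0..4]=3 -> [0, 0, -4, 2, 3]
Output sum: 1

Answer: 1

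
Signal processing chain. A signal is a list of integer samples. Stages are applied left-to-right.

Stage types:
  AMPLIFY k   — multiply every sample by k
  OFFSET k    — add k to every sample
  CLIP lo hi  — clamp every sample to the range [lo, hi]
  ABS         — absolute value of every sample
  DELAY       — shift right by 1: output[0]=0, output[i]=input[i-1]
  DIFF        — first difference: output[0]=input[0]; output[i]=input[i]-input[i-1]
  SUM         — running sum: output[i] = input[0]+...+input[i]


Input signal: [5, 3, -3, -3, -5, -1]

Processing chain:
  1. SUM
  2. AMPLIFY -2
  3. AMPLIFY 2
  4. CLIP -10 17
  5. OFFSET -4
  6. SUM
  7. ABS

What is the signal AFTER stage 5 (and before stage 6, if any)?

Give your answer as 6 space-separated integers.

Answer: -14 -14 -14 -12 8 12

Derivation:
Input: [5, 3, -3, -3, -5, -1]
Stage 1 (SUM): sum[0..0]=5, sum[0..1]=8, sum[0..2]=5, sum[0..3]=2, sum[0..4]=-3, sum[0..5]=-4 -> [5, 8, 5, 2, -3, -4]
Stage 2 (AMPLIFY -2): 5*-2=-10, 8*-2=-16, 5*-2=-10, 2*-2=-4, -3*-2=6, -4*-2=8 -> [-10, -16, -10, -4, 6, 8]
Stage 3 (AMPLIFY 2): -10*2=-20, -16*2=-32, -10*2=-20, -4*2=-8, 6*2=12, 8*2=16 -> [-20, -32, -20, -8, 12, 16]
Stage 4 (CLIP -10 17): clip(-20,-10,17)=-10, clip(-32,-10,17)=-10, clip(-20,-10,17)=-10, clip(-8,-10,17)=-8, clip(12,-10,17)=12, clip(16,-10,17)=16 -> [-10, -10, -10, -8, 12, 16]
Stage 5 (OFFSET -4): -10+-4=-14, -10+-4=-14, -10+-4=-14, -8+-4=-12, 12+-4=8, 16+-4=12 -> [-14, -14, -14, -12, 8, 12]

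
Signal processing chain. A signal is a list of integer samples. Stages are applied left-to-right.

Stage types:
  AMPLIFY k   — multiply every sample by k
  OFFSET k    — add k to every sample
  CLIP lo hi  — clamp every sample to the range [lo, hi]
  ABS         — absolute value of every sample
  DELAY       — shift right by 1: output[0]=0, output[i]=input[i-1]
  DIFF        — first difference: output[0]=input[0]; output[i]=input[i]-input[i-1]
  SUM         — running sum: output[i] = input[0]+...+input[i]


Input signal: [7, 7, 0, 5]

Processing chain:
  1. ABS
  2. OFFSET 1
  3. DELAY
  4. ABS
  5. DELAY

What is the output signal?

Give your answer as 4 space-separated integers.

Answer: 0 0 8 8

Derivation:
Input: [7, 7, 0, 5]
Stage 1 (ABS): |7|=7, |7|=7, |0|=0, |5|=5 -> [7, 7, 0, 5]
Stage 2 (OFFSET 1): 7+1=8, 7+1=8, 0+1=1, 5+1=6 -> [8, 8, 1, 6]
Stage 3 (DELAY): [0, 8, 8, 1] = [0, 8, 8, 1] -> [0, 8, 8, 1]
Stage 4 (ABS): |0|=0, |8|=8, |8|=8, |1|=1 -> [0, 8, 8, 1]
Stage 5 (DELAY): [0, 0, 8, 8] = [0, 0, 8, 8] -> [0, 0, 8, 8]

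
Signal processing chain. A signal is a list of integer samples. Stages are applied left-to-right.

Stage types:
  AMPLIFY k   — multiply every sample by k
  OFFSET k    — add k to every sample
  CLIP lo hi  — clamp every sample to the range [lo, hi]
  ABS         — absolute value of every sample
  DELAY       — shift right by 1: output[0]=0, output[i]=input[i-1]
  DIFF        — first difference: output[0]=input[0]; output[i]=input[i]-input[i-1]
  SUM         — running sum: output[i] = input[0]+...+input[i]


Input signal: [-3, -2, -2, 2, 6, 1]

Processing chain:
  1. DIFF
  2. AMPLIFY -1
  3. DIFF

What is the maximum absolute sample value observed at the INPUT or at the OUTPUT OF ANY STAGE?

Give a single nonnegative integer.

Input: [-3, -2, -2, 2, 6, 1] (max |s|=6)
Stage 1 (DIFF): s[0]=-3, -2--3=1, -2--2=0, 2--2=4, 6-2=4, 1-6=-5 -> [-3, 1, 0, 4, 4, -5] (max |s|=5)
Stage 2 (AMPLIFY -1): -3*-1=3, 1*-1=-1, 0*-1=0, 4*-1=-4, 4*-1=-4, -5*-1=5 -> [3, -1, 0, -4, -4, 5] (max |s|=5)
Stage 3 (DIFF): s[0]=3, -1-3=-4, 0--1=1, -4-0=-4, -4--4=0, 5--4=9 -> [3, -4, 1, -4, 0, 9] (max |s|=9)
Overall max amplitude: 9

Answer: 9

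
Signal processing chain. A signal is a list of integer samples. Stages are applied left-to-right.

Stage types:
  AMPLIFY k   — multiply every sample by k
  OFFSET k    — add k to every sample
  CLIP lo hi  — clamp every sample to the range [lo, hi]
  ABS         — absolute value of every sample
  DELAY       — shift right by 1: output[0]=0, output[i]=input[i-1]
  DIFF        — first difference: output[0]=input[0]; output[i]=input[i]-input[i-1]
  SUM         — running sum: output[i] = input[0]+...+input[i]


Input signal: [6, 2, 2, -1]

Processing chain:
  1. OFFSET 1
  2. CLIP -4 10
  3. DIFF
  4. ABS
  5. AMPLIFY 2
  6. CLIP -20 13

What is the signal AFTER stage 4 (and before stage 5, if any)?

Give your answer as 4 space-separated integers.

Input: [6, 2, 2, -1]
Stage 1 (OFFSET 1): 6+1=7, 2+1=3, 2+1=3, -1+1=0 -> [7, 3, 3, 0]
Stage 2 (CLIP -4 10): clip(7,-4,10)=7, clip(3,-4,10)=3, clip(3,-4,10)=3, clip(0,-4,10)=0 -> [7, 3, 3, 0]
Stage 3 (DIFF): s[0]=7, 3-7=-4, 3-3=0, 0-3=-3 -> [7, -4, 0, -3]
Stage 4 (ABS): |7|=7, |-4|=4, |0|=0, |-3|=3 -> [7, 4, 0, 3]

Answer: 7 4 0 3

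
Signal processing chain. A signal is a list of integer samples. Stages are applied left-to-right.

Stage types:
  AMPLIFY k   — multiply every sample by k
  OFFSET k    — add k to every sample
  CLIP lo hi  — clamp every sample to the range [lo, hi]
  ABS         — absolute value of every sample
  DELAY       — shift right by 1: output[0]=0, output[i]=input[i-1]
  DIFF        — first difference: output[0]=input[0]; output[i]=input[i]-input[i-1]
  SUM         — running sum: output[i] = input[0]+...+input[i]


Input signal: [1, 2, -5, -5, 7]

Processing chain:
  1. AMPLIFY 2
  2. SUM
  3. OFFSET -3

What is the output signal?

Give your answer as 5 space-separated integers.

Answer: -1 3 -7 -17 -3

Derivation:
Input: [1, 2, -5, -5, 7]
Stage 1 (AMPLIFY 2): 1*2=2, 2*2=4, -5*2=-10, -5*2=-10, 7*2=14 -> [2, 4, -10, -10, 14]
Stage 2 (SUM): sum[0..0]=2, sum[0..1]=6, sum[0..2]=-4, sum[0..3]=-14, sum[0..4]=0 -> [2, 6, -4, -14, 0]
Stage 3 (OFFSET -3): 2+-3=-1, 6+-3=3, -4+-3=-7, -14+-3=-17, 0+-3=-3 -> [-1, 3, -7, -17, -3]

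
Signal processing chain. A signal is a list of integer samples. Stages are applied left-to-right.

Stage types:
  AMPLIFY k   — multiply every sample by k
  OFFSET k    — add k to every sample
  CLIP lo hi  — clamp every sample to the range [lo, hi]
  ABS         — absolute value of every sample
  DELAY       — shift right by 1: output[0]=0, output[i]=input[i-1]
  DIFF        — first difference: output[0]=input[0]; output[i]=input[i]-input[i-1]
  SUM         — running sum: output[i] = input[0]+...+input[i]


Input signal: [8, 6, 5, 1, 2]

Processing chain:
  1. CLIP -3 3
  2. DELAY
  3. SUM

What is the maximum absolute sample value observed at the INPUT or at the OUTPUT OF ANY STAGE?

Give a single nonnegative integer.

Input: [8, 6, 5, 1, 2] (max |s|=8)
Stage 1 (CLIP -3 3): clip(8,-3,3)=3, clip(6,-3,3)=3, clip(5,-3,3)=3, clip(1,-3,3)=1, clip(2,-3,3)=2 -> [3, 3, 3, 1, 2] (max |s|=3)
Stage 2 (DELAY): [0, 3, 3, 3, 1] = [0, 3, 3, 3, 1] -> [0, 3, 3, 3, 1] (max |s|=3)
Stage 3 (SUM): sum[0..0]=0, sum[0..1]=3, sum[0..2]=6, sum[0..3]=9, sum[0..4]=10 -> [0, 3, 6, 9, 10] (max |s|=10)
Overall max amplitude: 10

Answer: 10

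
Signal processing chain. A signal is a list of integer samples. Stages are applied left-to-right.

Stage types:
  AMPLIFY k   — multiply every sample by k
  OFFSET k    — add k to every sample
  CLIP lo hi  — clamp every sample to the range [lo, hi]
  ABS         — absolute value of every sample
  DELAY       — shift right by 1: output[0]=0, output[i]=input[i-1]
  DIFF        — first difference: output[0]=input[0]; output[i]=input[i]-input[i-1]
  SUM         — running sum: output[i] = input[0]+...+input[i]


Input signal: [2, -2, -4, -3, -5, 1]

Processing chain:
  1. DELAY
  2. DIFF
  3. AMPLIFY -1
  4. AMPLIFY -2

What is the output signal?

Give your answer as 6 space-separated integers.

Input: [2, -2, -4, -3, -5, 1]
Stage 1 (DELAY): [0, 2, -2, -4, -3, -5] = [0, 2, -2, -4, -3, -5] -> [0, 2, -2, -4, -3, -5]
Stage 2 (DIFF): s[0]=0, 2-0=2, -2-2=-4, -4--2=-2, -3--4=1, -5--3=-2 -> [0, 2, -4, -2, 1, -2]
Stage 3 (AMPLIFY -1): 0*-1=0, 2*-1=-2, -4*-1=4, -2*-1=2, 1*-1=-1, -2*-1=2 -> [0, -2, 4, 2, -1, 2]
Stage 4 (AMPLIFY -2): 0*-2=0, -2*-2=4, 4*-2=-8, 2*-2=-4, -1*-2=2, 2*-2=-4 -> [0, 4, -8, -4, 2, -4]

Answer: 0 4 -8 -4 2 -4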